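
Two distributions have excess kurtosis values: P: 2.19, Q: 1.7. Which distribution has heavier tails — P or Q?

P

Higher excess kurtosis ⇒ heavier tails relative to the normal distribution.
2.19 vs 1.7: the larger is 2.19, so P has heavier tails.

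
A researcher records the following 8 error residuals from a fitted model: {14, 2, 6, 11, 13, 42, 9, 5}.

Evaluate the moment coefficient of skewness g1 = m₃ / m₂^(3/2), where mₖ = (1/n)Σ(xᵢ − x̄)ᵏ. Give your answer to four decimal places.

1.7905

x̄ = (14 + 2 + 6 + 11 + 13 + 42 + 9 + 5) / 8 = 12.7500
deviations (xᵢ − x̄): 1.2500, -10.7500, -6.7500, -1.7500, 0.2500, 29.2500, -3.7500, -7.7500
Σ(xᵢ − x̄)² = 1095.5000 ⇒ m₂ = 1095.5000/8 = 136.93750
Σ(xᵢ − x̄)³ = 22953.7500 ⇒ m₃ = 22953.7500/8 = 2869.21875
m₂^(3/2) = 136.93750^(1.5) = 1602.44670
g1 = m₃ / m₂^(3/2) = 2869.21875 / 1602.44670 ≈ 1.7905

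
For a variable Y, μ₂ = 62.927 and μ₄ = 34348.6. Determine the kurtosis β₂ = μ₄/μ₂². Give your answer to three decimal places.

8.674

μ₂² = 62.927² = 3959.80733
μ₄/μ₂² = 34348.6 / 3959.80733 = 8.67431
β₂ ≈ 8.674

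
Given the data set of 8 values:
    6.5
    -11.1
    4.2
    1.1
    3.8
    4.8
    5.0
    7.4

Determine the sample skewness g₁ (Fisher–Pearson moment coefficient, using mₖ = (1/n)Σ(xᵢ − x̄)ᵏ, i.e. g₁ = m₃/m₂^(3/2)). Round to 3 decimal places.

x̄ = (6.5 - 11.1 + 4.2 + 1.1 + 3.8 + 4.8 + 5.0 + 7.4) / 8 = 2.7125
deviations (xᵢ − x̄): 3.7875, -13.8125, 1.4875, -1.6125, 1.0875, 2.0875, 2.2875, 4.6875
Σ(xᵢ − x̄)² = 242.6888 ⇒ m₂ = 242.6888/8 = 30.33609
Σ(xᵢ − x̄)³ = -2456.4398 ⇒ m₃ = -2456.4398/8 = -307.05498
m₂^(3/2) = 30.33609^(1.5) = 167.08578
g₁ = m₃ / m₂^(3/2) = -307.05498 / 167.08578 ≈ -1.838

-1.838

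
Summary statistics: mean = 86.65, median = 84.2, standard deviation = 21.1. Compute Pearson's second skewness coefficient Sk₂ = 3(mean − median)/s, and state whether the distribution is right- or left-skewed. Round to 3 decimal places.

Sk₂ = 3(86.65 − 84.2) / 21.1 = 3 × 2.4500 / 21.1
    = 7.3500 / 21.1 ≈ 0.348
Sk₂ > 0 ⇒ mean > median ⇒ right-skewed (positive skew).

0.348, right-skewed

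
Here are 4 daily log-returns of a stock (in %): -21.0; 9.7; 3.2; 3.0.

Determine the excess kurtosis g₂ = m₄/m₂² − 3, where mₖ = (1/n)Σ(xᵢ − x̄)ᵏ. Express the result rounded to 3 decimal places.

-0.779

x̄ = -1.2750
Σ(xᵢ − x̄)² = 547.8275 ⇒ m₂ = 136.95688
Σ(xᵢ − x̄)⁴ = 166623.2192 ⇒ m₄ = 41655.80479
m₂² = 18757.18561
g₂ = m₄/m₂² − 3 = 2.22079 − 3 ≈ -0.779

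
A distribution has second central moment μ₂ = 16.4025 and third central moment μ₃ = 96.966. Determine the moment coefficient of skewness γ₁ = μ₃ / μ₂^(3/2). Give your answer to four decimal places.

1.4597

σ = √μ₂ = √16.4025 = 4.05000
σ³ = μ₂^(3/2) = 66.43013
γ₁ = μ₃/σ³ = 96.966 / 66.43013 ≈ 1.4597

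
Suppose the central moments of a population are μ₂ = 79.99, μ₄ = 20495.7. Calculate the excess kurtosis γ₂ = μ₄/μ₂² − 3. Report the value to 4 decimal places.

μ₂² = 79.99² = 6398.40010
μ₄/μ₂² = 20495.7 / 6398.40010 = 3.20325
γ₂ = 3.20325 − 3 ≈ 0.2033

0.2033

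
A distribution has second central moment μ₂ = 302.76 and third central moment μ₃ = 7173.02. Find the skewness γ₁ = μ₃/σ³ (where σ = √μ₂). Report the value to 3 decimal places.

1.362

σ = √μ₂ = √302.76 = 17.40000
σ³ = μ₂^(3/2) = 5268.02400
γ₁ = μ₃/σ³ = 7173.02 / 5268.02400 ≈ 1.362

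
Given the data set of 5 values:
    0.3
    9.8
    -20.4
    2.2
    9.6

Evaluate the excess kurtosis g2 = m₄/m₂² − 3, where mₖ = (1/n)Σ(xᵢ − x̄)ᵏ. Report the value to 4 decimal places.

x̄ = 0.3000
Σ(xᵢ − x̄)² = 608.8400 ⇒ m₂ = 121.76800
Σ(xᵢ − x̄)⁴ = 199242.2948 ⇒ m₄ = 39848.45896
m₂² = 14827.44582
g2 = m₄/m₂² − 3 = 2.68748 − 3 ≈ -0.3125

-0.3125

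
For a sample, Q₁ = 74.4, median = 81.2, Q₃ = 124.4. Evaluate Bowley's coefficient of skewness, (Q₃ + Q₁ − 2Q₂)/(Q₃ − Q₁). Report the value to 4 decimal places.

0.7280

numerator: Q₃ + Q₁ − 2Q₂ = 124.4 + 74.4 − 2×81.2 = 36.4000
denominator: Q₃ − Q₁ = 124.4 − 74.4 = 50.0000
Bowley skewness = 36.4000 / 50.0000 ≈ 0.7280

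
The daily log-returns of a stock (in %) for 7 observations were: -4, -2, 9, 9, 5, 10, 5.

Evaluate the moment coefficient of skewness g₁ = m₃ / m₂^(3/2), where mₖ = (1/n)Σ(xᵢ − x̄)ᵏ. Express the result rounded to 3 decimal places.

x̄ = (-4 - 2 + 9 + 9 + 5 + 10 + 5) / 7 = 4.5714
deviations (xᵢ − x̄): -8.5714, -6.5714, 4.4286, 4.4286, 0.4286, 5.4286, 0.4286
Σ(xᵢ − x̄)² = 185.7143 ⇒ m₂ = 185.7143/7 = 26.53061
Σ(xᵢ − x̄)³ = -579.6735 ⇒ m₃ = -579.6735/7 = -82.81050
m₂^(3/2) = 26.53061^(1.5) = 136.65355
g₁ = m₃ / m₂^(3/2) = -82.81050 / 136.65355 ≈ -0.606

-0.606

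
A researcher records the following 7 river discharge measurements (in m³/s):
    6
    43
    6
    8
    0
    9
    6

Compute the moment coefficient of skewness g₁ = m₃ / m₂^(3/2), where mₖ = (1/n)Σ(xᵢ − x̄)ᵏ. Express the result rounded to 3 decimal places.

1.864

x̄ = (6 + 43 + 6 + 8 + 0 + 9 + 6) / 7 = 11.1429
deviations (xᵢ − x̄): -5.1429, 31.8571, -5.1429, -3.1429, -11.1429, -2.1429, -5.1429
Σ(xᵢ − x̄)² = 1232.8571 ⇒ m₂ = 1232.8571/7 = 176.12245
Σ(xᵢ − x̄)³ = 30498.6122 ⇒ m₃ = 30498.6122/7 = 4356.94461
m₂^(3/2) = 176.12245^(1.5) = 2337.34098
g₁ = m₃ / m₂^(3/2) = 4356.94461 / 2337.34098 ≈ 1.864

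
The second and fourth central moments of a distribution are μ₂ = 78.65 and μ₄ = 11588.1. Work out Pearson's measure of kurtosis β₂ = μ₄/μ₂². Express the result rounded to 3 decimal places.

μ₂² = 78.65² = 6185.82250
μ₄/μ₂² = 11588.1 / 6185.82250 = 1.87333
β₂ ≈ 1.873

1.873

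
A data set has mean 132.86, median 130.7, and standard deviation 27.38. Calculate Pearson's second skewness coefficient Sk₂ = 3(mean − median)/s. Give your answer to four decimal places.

Sk₂ = 3(132.86 − 130.7) / 27.38 = 3 × 2.1600 / 27.38
    = 6.4800 / 27.38 ≈ 0.2367

0.2367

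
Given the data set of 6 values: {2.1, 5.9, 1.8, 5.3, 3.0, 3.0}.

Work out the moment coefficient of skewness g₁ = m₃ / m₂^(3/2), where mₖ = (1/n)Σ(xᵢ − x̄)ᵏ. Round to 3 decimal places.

0.497

x̄ = (2.1 + 5.9 + 1.8 + 5.3 + 3.0 + 3.0) / 6 = 3.5167
deviations (xᵢ − x̄): -1.4167, 2.3833, -1.7167, 1.7833, -0.5167, -0.5167
Σ(xᵢ − x̄)² = 14.3483 ⇒ m₂ = 14.3483/6 = 2.39139
Σ(xᵢ − x̄)³ = 11.0316 ⇒ m₃ = 11.0316/6 = 1.83859
m₂^(3/2) = 2.39139^(1.5) = 3.69807
g₁ = m₃ / m₂^(3/2) = 1.83859 / 3.69807 ≈ 0.497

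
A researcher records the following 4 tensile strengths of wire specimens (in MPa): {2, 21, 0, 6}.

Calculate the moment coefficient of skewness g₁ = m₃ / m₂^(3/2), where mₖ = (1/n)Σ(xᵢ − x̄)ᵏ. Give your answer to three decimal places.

x̄ = (2 + 21 + 0 + 6) / 4 = 7.2500
deviations (xᵢ − x̄): -5.2500, 13.7500, -7.2500, -1.2500
Σ(xᵢ − x̄)² = 270.7500 ⇒ m₂ = 270.7500/4 = 67.68750
Σ(xᵢ − x̄)³ = 2071.8750 ⇒ m₃ = 2071.8750/4 = 517.96875
m₂^(3/2) = 67.68750^(1.5) = 556.88140
g₁ = m₃ / m₂^(3/2) = 517.96875 / 556.88140 ≈ 0.930

0.930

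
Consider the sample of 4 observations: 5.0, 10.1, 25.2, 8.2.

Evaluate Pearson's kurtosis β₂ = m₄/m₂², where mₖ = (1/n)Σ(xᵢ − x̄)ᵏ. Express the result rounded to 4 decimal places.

x̄ = 12.1250
Σ(xᵢ − x̄)² = 241.2275 ⇒ m₂ = 60.30687
Σ(xᵢ − x̄)⁴ = 32057.1228 ⇒ m₄ = 8014.28070
m₂² = 3636.91917
β₂ = m₄/m₂² = 8014.28070 / 3636.91917 ≈ 2.2036

2.2036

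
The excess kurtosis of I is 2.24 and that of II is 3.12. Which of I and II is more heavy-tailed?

II

Higher excess kurtosis ⇒ heavier tails relative to the normal distribution.
2.24 vs 3.12: the larger is 3.12, so II has heavier tails.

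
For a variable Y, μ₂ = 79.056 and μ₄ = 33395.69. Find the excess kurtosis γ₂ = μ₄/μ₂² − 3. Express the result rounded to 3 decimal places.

2.343

μ₂² = 79.056² = 6249.85114
μ₄/μ₂² = 33395.69 / 6249.85114 = 5.34344
γ₂ = 5.34344 − 3 ≈ 2.343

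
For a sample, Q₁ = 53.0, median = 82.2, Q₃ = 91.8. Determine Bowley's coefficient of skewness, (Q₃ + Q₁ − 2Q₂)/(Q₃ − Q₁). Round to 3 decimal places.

-0.505

numerator: Q₃ + Q₁ − 2Q₂ = 91.8 + 53.0 − 2×82.2 = -19.6000
denominator: Q₃ − Q₁ = 91.8 − 53.0 = 38.8000
Bowley skewness = -19.6000 / 38.8000 ≈ -0.505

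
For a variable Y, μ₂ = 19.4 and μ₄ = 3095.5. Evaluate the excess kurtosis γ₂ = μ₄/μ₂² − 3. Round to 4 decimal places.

5.2248

μ₂² = 19.4² = 376.36000
μ₄/μ₂² = 3095.5 / 376.36000 = 8.22484
γ₂ = 8.22484 − 3 ≈ 5.2248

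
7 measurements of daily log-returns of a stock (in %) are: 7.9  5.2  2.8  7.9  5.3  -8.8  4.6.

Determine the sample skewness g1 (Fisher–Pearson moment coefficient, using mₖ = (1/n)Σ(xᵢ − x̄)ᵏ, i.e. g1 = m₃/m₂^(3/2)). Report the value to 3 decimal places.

-1.629

x̄ = (7.9 + 5.2 + 2.8 + 7.9 + 5.3 - 8.8 + 4.6) / 7 = 3.5571
deviations (xᵢ − x̄): 4.3429, 1.6429, -0.7571, 4.3429, 1.7429, -12.3571, 1.0429
Σ(xᵢ − x̄)² = 197.8171 ⇒ m₂ = 197.8171/7 = 28.25959
Σ(xᵢ − x̄)³ = -1712.6788 ⇒ m₃ = -1712.6788/7 = -244.66840
m₂^(3/2) = 28.25959^(1.5) = 150.22729
g1 = m₃ / m₂^(3/2) = -244.66840 / 150.22729 ≈ -1.629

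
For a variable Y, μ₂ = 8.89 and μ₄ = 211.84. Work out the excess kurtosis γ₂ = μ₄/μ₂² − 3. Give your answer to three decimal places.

-0.320

μ₂² = 8.89² = 79.03210
μ₄/μ₂² = 211.84 / 79.03210 = 2.68043
γ₂ = 2.68043 − 3 ≈ -0.320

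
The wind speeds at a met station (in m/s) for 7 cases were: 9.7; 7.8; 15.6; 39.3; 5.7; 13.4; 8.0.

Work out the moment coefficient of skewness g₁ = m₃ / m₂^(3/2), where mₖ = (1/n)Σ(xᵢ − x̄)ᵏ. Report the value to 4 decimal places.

1.6899

x̄ = (9.7 + 7.8 + 15.6 + 39.3 + 5.7 + 13.4 + 8.0) / 7 = 14.2143
deviations (xᵢ − x̄): -4.5143, -6.4143, 1.3857, 25.0857, -8.5143, -0.8143, -6.2143
Σ(xᵢ − x̄)² = 804.5086 ⇒ m₂ = 804.5086/7 = 114.92980
Σ(xᵢ − x̄)³ = 14575.2820 ⇒ m₃ = 14575.2820/7 = 2082.18315
m₂^(3/2) = 114.92980^(1.5) = 1232.10850
g₁ = m₃ / m₂^(3/2) = 2082.18315 / 1232.10850 ≈ 1.6899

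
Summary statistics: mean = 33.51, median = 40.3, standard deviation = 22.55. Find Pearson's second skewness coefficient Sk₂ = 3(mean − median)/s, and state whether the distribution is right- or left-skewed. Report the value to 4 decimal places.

-0.9033, left-skewed

Sk₂ = 3(33.51 − 40.3) / 22.55 = 3 × -6.7900 / 22.55
    = -20.3700 / 22.55 ≈ -0.9033
Sk₂ < 0 ⇒ mean < median ⇒ left-skewed (negative skew).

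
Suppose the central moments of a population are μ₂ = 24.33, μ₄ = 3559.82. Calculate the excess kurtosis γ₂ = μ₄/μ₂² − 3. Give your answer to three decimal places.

μ₂² = 24.33² = 591.94890
μ₄/μ₂² = 3559.82 / 591.94890 = 6.01373
γ₂ = 6.01373 − 3 ≈ 3.014

3.014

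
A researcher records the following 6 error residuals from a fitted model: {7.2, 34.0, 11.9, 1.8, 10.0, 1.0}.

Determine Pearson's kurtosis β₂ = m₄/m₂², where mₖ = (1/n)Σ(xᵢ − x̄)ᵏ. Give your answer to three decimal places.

x̄ = 10.9833
Σ(xᵢ − x̄)² = 729.8883 ⇒ m₂ = 121.64806
Σ(xᵢ − x̄)⁴ = 297905.1937 ⇒ m₄ = 49650.86562
m₂² = 14798.24942
β₂ = m₄/m₂² = 49650.86562 / 14798.24942 ≈ 3.355

3.355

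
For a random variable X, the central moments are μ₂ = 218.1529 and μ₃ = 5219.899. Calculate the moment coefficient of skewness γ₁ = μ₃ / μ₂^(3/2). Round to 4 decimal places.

σ = √μ₂ = √218.1529 = 14.77000
σ³ = μ₂^(3/2) = 3222.11833
γ₁ = μ₃/σ³ = 5219.899 / 3222.11833 ≈ 1.6200

1.6200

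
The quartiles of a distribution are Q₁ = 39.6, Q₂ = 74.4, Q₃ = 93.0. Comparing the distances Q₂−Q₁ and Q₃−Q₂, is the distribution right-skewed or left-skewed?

Q₂ − Q₁ = 34.8;  Q₃ − Q₂ = 18.6
Q₂ − Q₁ > Q₃ − Q₂ ⇒ the lower half is more spread out ⇒ left-skewed.

left-skewed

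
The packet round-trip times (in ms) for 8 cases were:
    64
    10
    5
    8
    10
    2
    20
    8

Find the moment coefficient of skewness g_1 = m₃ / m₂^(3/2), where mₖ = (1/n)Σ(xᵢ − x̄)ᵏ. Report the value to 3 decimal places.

x̄ = (64 + 10 + 5 + 8 + 10 + 2 + 20 + 8) / 8 = 15.8750
deviations (xᵢ − x̄): 48.1250, -5.8750, -10.8750, -7.8750, -5.8750, -13.8750, 4.1250, -7.8750
Σ(xᵢ − x̄)² = 2836.8750 ⇒ m₂ = 2836.8750/8 = 354.60938
Σ(xᵢ − x̄)³ = 106188.8438 ⇒ m₃ = 106188.8438/8 = 13273.60547
m₂^(3/2) = 354.60938^(1.5) = 6677.67564
g_1 = m₃ / m₂^(3/2) = 13273.60547 / 6677.67564 ≈ 1.988

1.988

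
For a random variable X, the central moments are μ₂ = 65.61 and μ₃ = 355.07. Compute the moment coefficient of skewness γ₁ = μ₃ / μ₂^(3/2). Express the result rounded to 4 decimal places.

σ = √μ₂ = √65.61 = 8.10000
σ³ = μ₂^(3/2) = 531.44100
γ₁ = μ₃/σ³ = 355.07 / 531.44100 ≈ 0.6681

0.6681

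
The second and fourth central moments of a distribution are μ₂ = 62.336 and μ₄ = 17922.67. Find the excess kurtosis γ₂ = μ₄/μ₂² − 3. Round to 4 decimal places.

μ₂² = 62.336² = 3885.77690
μ₄/μ₂² = 17922.67 / 3885.77690 = 4.61238
γ₂ = 4.61238 − 3 ≈ 1.6124

1.6124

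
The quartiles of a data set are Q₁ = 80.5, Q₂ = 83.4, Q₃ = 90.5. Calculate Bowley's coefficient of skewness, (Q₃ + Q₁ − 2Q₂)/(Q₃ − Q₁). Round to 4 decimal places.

0.4200

numerator: Q₃ + Q₁ − 2Q₂ = 90.5 + 80.5 − 2×83.4 = 4.2000
denominator: Q₃ − Q₁ = 90.5 − 80.5 = 10.0000
Bowley skewness = 4.2000 / 10.0000 ≈ 0.4200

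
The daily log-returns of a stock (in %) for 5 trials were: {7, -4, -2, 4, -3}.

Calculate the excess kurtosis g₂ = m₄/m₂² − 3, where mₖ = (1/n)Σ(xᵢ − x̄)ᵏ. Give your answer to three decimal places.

x̄ = 0.4000
Σ(xᵢ − x̄)² = 93.2000 ⇒ m₂ = 18.64000
Σ(xᵢ − x̄)⁴ = 2607.0560 ⇒ m₄ = 521.41120
m₂² = 347.44960
g₂ = m₄/m₂² − 3 = 1.50068 − 3 ≈ -1.499

-1.499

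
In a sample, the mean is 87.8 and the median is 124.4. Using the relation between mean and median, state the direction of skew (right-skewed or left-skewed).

left-skewed

mean − median = 87.8 − 124.4 = -36.6
mean < median ⇒ the longer tail is on the left ⇒ left-skewed (negatively skewed).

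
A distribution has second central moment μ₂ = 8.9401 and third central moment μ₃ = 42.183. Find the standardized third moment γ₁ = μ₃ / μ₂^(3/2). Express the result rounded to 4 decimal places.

1.5781

σ = √μ₂ = √8.9401 = 2.99000
σ³ = μ₂^(3/2) = 26.73090
γ₁ = μ₃/σ³ = 42.183 / 26.73090 ≈ 1.5781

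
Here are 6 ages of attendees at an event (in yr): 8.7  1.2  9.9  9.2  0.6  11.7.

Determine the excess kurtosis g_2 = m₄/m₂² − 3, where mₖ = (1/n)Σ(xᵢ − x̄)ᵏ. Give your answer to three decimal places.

-1.460

x̄ = 6.8833
Σ(xᵢ − x̄)² = 112.7483 ⇒ m₂ = 18.79139
Σ(xᵢ − x̄)⁴ = 3262.7641 ⇒ m₄ = 543.79402
m₂² = 353.11630
g_2 = m₄/m₂² − 3 = 1.53999 − 3 ≈ -1.460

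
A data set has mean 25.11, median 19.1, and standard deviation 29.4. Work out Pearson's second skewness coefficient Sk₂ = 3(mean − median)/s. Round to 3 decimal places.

Sk₂ = 3(25.11 − 19.1) / 29.4 = 3 × 6.0100 / 29.4
    = 18.0300 / 29.4 ≈ 0.613

0.613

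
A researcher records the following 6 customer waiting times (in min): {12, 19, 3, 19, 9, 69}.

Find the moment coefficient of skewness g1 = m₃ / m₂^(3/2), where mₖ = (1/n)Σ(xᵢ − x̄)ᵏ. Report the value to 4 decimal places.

1.5262

x̄ = (12 + 19 + 3 + 19 + 9 + 69) / 6 = 21.8333
deviations (xᵢ − x̄): -9.8333, -2.8333, -18.8333, -2.8333, -12.8333, 47.1667
Σ(xᵢ − x̄)² = 2856.8333 ⇒ m₂ = 2856.8333/6 = 476.13889
Σ(xᵢ − x̄)³ = 95141.4444 ⇒ m₃ = 95141.4444/6 = 15856.90741
m₂^(3/2) = 476.13889^(1.5) = 10389.63956
g1 = m₃ / m₂^(3/2) = 15856.90741 / 10389.63956 ≈ 1.5262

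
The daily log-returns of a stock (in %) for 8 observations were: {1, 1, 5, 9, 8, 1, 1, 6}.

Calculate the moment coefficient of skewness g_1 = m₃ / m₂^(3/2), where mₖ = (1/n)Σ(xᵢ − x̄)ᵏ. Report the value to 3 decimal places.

x̄ = (1 + 1 + 5 + 9 + 8 + 1 + 1 + 6) / 8 = 4.0000
deviations (xᵢ − x̄): -3.0000, -3.0000, 1.0000, 5.0000, 4.0000, -3.0000, -3.0000, 2.0000
Σ(xᵢ − x̄)² = 82.0000 ⇒ m₂ = 82.0000/8 = 10.25000
Σ(xᵢ − x̄)³ = 90.0000 ⇒ m₃ = 90.0000/8 = 11.25000
m₂^(3/2) = 10.25000^(1.5) = 32.81601
g_1 = m₃ / m₂^(3/2) = 11.25000 / 32.81601 ≈ 0.343

0.343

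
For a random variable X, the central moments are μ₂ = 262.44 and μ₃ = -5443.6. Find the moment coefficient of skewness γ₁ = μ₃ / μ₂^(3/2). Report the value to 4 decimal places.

-1.2804

σ = √μ₂ = √262.44 = 16.20000
σ³ = μ₂^(3/2) = 4251.52800
γ₁ = μ₃/σ³ = -5443.6 / 4251.52800 ≈ -1.2804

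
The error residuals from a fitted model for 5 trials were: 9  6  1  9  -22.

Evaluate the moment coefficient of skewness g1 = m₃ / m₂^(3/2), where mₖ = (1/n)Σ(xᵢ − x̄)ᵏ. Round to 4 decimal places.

-1.2829

x̄ = (9 + 6 + 1 + 9 - 22) / 5 = 0.6000
deviations (xᵢ − x̄): 8.4000, 5.4000, 0.4000, 8.4000, -22.6000
Σ(xᵢ − x̄)² = 681.2000 ⇒ m₂ = 681.2000/5 = 136.24000
Σ(xᵢ − x̄)³ = -10200.2400 ⇒ m₃ = -10200.2400/5 = -2040.04800
m₂^(3/2) = 136.24000^(1.5) = 1590.21905
g1 = m₃ / m₂^(3/2) = -2040.04800 / 1590.21905 ≈ -1.2829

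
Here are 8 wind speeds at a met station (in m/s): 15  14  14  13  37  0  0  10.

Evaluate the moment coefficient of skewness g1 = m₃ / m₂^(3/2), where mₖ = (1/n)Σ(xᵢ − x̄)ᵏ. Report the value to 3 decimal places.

x̄ = (15 + 14 + 14 + 13 + 37 + 0 + 0 + 10) / 8 = 12.8750
deviations (xᵢ − x̄): 2.1250, 1.1250, 1.1250, 0.1250, 24.1250, -12.8750, -12.8750, -2.8750
Σ(xᵢ − x̄)² = 928.8750 ⇒ m₂ = 928.8750/8 = 116.10938
Σ(xᵢ − x̄)³ = 9761.3438 ⇒ m₃ = 9761.3438/8 = 1220.16797
m₂^(3/2) = 116.10938^(1.5) = 1251.12566
g1 = m₃ / m₂^(3/2) = 1220.16797 / 1251.12566 ≈ 0.975

0.975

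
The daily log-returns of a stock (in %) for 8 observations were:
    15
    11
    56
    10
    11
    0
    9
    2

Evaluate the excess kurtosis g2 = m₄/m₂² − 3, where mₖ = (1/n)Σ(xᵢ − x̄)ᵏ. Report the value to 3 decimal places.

x̄ = 14.2500
Σ(xᵢ − x̄)² = 2163.5000 ⇒ m₂ = 270.43750
Σ(xᵢ − x̄)⁴ = 3103329.4063 ⇒ m₄ = 387916.17578
m₂² = 73136.44141
g2 = m₄/m₂² − 3 = 5.30401 − 3 ≈ 2.304

2.304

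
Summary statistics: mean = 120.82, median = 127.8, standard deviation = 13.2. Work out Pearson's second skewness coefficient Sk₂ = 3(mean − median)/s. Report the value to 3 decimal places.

-1.586

Sk₂ = 3(120.82 − 127.8) / 13.2 = 3 × -6.9800 / 13.2
    = -20.9400 / 13.2 ≈ -1.586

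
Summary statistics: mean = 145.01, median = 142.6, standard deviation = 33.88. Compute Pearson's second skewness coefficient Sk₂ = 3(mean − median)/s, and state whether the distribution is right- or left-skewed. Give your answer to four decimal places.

Sk₂ = 3(145.01 − 142.6) / 33.88 = 3 × 2.4100 / 33.88
    = 7.2300 / 33.88 ≈ 0.2134
Sk₂ > 0 ⇒ mean > median ⇒ right-skewed (positive skew).

0.2134, right-skewed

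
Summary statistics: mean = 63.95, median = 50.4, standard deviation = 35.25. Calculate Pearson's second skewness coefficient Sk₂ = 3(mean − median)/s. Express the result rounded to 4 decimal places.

Sk₂ = 3(63.95 − 50.4) / 35.25 = 3 × 13.5500 / 35.25
    = 40.6500 / 35.25 ≈ 1.1532

1.1532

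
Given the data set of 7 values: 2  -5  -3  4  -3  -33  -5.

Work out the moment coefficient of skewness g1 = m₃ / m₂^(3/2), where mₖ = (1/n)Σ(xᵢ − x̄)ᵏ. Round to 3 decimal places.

-1.700

x̄ = (2 - 5 - 3 + 4 - 3 - 33 - 5) / 7 = -6.1429
deviations (xᵢ − x̄): 8.1429, 1.1429, 3.1429, 10.1429, 3.1429, -26.8571, 1.1429
Σ(xᵢ − x̄)² = 912.8571 ⇒ m₂ = 912.8571/7 = 130.40816
Σ(xᵢ − x̄)³ = -17723.7551 ⇒ m₃ = -17723.7551/7 = -2531.96501
m₂^(3/2) = 130.40816^(1.5) = 1489.21419
g1 = m₃ / m₂^(3/2) = -2531.96501 / 1489.21419 ≈ -1.700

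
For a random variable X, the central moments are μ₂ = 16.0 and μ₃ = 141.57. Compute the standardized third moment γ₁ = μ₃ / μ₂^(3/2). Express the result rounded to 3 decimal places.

σ = √μ₂ = √16.0 = 4.00000
σ³ = μ₂^(3/2) = 64.00000
γ₁ = μ₃/σ³ = 141.57 / 64.00000 ≈ 2.212

2.212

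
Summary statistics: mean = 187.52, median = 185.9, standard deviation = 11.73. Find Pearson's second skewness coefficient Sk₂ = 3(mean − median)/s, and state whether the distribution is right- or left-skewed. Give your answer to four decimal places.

Sk₂ = 3(187.52 − 185.9) / 11.73 = 3 × 1.6200 / 11.73
    = 4.8600 / 11.73 ≈ 0.4143
Sk₂ > 0 ⇒ mean > median ⇒ right-skewed (positive skew).

0.4143, right-skewed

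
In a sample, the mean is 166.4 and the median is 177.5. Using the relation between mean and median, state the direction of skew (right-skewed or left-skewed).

left-skewed

mean − median = 166.4 − 177.5 = -11.1
mean < median ⇒ the longer tail is on the left ⇒ left-skewed (negatively skewed).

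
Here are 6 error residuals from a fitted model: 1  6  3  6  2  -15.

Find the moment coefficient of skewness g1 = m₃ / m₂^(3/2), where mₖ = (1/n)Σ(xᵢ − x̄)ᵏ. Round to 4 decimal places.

x̄ = (1 + 6 + 3 + 6 + 2 - 15) / 6 = 0.5000
deviations (xᵢ − x̄): 0.5000, 5.5000, 2.5000, 5.5000, 1.5000, -15.5000
Σ(xᵢ − x̄)² = 309.5000 ⇒ m₂ = 309.5000/6 = 51.58333
Σ(xᵢ − x̄)³ = -3372.0000 ⇒ m₃ = -3372.0000/6 = -562.00000
m₂^(3/2) = 51.58333^(1.5) = 370.47943
g1 = m₃ / m₂^(3/2) = -562.00000 / 370.47943 ≈ -1.5170

-1.5170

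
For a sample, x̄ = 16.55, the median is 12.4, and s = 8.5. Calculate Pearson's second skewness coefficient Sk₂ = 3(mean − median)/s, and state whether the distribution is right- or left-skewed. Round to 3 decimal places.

1.465, right-skewed

Sk₂ = 3(16.55 − 12.4) / 8.5 = 3 × 4.1500 / 8.5
    = 12.4500 / 8.5 ≈ 1.465
Sk₂ > 0 ⇒ mean > median ⇒ right-skewed (positive skew).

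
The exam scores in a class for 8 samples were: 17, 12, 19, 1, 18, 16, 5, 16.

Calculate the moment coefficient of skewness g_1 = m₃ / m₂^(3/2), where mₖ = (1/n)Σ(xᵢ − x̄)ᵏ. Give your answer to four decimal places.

x̄ = (17 + 12 + 19 + 1 + 18 + 16 + 5 + 16) / 8 = 13.0000
deviations (xᵢ − x̄): 4.0000, -1.0000, 6.0000, -12.0000, 5.0000, 3.0000, -8.0000, 3.0000
Σ(xᵢ − x̄)² = 304.0000 ⇒ m₂ = 304.0000/8 = 38.00000
Σ(xᵢ − x̄)³ = -1782.0000 ⇒ m₃ = -1782.0000/8 = -222.75000
m₂^(3/2) = 38.00000^(1.5) = 234.24773
g_1 = m₃ / m₂^(3/2) = -222.75000 / 234.24773 ≈ -0.9509

-0.9509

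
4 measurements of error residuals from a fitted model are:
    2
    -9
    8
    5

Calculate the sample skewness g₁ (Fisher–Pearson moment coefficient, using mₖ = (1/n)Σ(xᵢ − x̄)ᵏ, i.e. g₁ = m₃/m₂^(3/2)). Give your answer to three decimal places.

-0.793

x̄ = (2 - 9 + 8 + 5) / 4 = 1.5000
deviations (xᵢ − x̄): 0.5000, -10.5000, 6.5000, 3.5000
Σ(xᵢ − x̄)² = 165.0000 ⇒ m₂ = 165.0000/4 = 41.25000
Σ(xᵢ − x̄)³ = -840.0000 ⇒ m₃ = -840.0000/4 = -210.00000
m₂^(3/2) = 41.25000^(1.5) = 264.93292
g₁ = m₃ / m₂^(3/2) = -210.00000 / 264.93292 ≈ -0.793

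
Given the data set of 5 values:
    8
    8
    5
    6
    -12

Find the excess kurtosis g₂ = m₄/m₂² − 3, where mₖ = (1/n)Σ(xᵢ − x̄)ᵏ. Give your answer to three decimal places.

x̄ = 3.0000
Σ(xᵢ − x̄)² = 288.0000 ⇒ m₂ = 57.60000
Σ(xᵢ − x̄)⁴ = 51972.0000 ⇒ m₄ = 10394.40000
m₂² = 3317.76000
g₂ = m₄/m₂² − 3 = 3.13296 − 3 ≈ 0.133

0.133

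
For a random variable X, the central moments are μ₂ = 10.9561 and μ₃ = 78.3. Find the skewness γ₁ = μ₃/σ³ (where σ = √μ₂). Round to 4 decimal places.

σ = √μ₂ = √10.9561 = 3.31000
σ³ = μ₂^(3/2) = 36.26469
γ₁ = μ₃/σ³ = 78.3 / 36.26469 ≈ 2.1591

2.1591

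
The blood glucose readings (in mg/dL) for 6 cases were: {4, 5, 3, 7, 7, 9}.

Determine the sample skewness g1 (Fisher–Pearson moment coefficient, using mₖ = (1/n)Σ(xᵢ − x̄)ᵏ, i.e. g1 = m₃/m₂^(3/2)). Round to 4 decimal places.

0.1078

x̄ = (4 + 5 + 3 + 7 + 7 + 9) / 6 = 5.8333
deviations (xᵢ − x̄): -1.8333, -0.8333, -2.8333, 1.1667, 1.1667, 3.1667
Σ(xᵢ − x̄)² = 24.8333 ⇒ m₂ = 24.8333/6 = 4.13889
Σ(xᵢ − x̄)³ = 5.4444 ⇒ m₃ = 5.4444/6 = 0.90741
m₂^(3/2) = 4.13889^(1.5) = 8.42026
g1 = m₃ / m₂^(3/2) = 0.90741 / 8.42026 ≈ 0.1078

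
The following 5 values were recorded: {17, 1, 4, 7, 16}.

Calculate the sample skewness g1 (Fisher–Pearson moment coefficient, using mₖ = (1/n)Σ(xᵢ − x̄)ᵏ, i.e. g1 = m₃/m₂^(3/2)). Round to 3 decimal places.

x̄ = (17 + 1 + 4 + 7 + 16) / 5 = 9.0000
deviations (xᵢ − x̄): 8.0000, -8.0000, -5.0000, -2.0000, 7.0000
Σ(xᵢ − x̄)² = 206.0000 ⇒ m₂ = 206.0000/5 = 41.20000
Σ(xᵢ − x̄)³ = 210.0000 ⇒ m₃ = 210.0000/5 = 42.00000
m₂^(3/2) = 41.20000^(1.5) = 264.45137
g1 = m₃ / m₂^(3/2) = 42.00000 / 264.45137 ≈ 0.159

0.159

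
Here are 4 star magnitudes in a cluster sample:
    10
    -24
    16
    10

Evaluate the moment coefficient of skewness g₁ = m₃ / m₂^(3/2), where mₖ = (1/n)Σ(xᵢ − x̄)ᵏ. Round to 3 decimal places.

-1.069

x̄ = (10 - 24 + 16 + 10) / 4 = 3.0000
deviations (xᵢ − x̄): 7.0000, -27.0000, 13.0000, 7.0000
Σ(xᵢ − x̄)² = 996.0000 ⇒ m₂ = 996.0000/4 = 249.00000
Σ(xᵢ − x̄)³ = -16800.0000 ⇒ m₃ = -16800.0000/4 = -4200.00000
m₂^(3/2) = 249.00000^(1.5) = 3929.15373
g₁ = m₃ / m₂^(3/2) = -4200.00000 / 3929.15373 ≈ -1.069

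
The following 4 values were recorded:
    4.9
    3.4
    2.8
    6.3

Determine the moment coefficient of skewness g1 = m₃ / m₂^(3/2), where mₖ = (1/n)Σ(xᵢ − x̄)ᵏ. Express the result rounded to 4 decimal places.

0.2975

x̄ = (4.9 + 3.4 + 2.8 + 6.3) / 4 = 4.3500
deviations (xᵢ − x̄): 0.5500, -0.9500, -1.5500, 1.9500
Σ(xᵢ − x̄)² = 7.4100 ⇒ m₂ = 7.4100/4 = 1.85250
Σ(xᵢ − x̄)³ = 3.0000 ⇒ m₃ = 3.0000/4 = 0.75000
m₂^(3/2) = 1.85250^(1.5) = 2.52137
g1 = m₃ / m₂^(3/2) = 0.75000 / 2.52137 ≈ 0.2975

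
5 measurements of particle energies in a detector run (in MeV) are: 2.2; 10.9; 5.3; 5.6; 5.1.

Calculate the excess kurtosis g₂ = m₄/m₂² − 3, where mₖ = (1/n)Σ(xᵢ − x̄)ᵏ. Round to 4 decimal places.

-0.3478

x̄ = 5.8200
Σ(xᵢ − x̄)² = 39.7480 ⇒ m₂ = 7.94960
Σ(xᵢ − x̄)⁴ = 838.0398 ⇒ m₄ = 167.60796
m₂² = 63.19614
g₂ = m₄/m₂² − 3 = 2.65219 − 3 ≈ -0.3478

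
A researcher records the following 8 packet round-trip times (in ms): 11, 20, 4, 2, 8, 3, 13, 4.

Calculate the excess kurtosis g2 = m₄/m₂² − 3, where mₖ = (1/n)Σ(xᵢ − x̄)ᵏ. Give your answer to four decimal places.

-0.4710

x̄ = 8.1250
Σ(xᵢ − x̄)² = 270.8750 ⇒ m₂ = 33.85938
Σ(xᵢ − x̄)⁴ = 23194.9004 ⇒ m₄ = 2899.36255
m₂² = 1146.45728
g2 = m₄/m₂² − 3 = 2.52898 − 3 ≈ -0.4710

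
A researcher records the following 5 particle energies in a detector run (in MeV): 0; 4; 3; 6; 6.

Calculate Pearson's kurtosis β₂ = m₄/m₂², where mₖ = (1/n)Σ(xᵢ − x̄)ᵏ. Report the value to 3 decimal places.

2.079

x̄ = 3.8000
Σ(xᵢ − x̄)² = 24.8000 ⇒ m₂ = 4.96000
Σ(xᵢ − x̄)⁴ = 255.7760 ⇒ m₄ = 51.15520
m₂² = 24.60160
β₂ = m₄/m₂² = 51.15520 / 24.60160 ≈ 2.079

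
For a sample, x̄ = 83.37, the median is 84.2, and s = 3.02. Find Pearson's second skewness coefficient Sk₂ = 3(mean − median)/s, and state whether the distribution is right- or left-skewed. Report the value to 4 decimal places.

Sk₂ = 3(83.37 − 84.2) / 3.02 = 3 × -0.8300 / 3.02
    = -2.4900 / 3.02 ≈ -0.8245
Sk₂ < 0 ⇒ mean < median ⇒ left-skewed (negative skew).

-0.8245, left-skewed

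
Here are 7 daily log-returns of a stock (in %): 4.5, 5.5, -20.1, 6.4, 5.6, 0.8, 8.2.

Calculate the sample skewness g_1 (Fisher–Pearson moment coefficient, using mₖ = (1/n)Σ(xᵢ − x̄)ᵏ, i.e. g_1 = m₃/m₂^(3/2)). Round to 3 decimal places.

x̄ = (4.5 + 5.5 - 20.1 + 6.4 + 5.6 + 0.8 + 8.2) / 7 = 1.5571
deviations (xᵢ − x̄): 2.9429, 3.9429, -21.6571, 4.8429, 4.0429, -0.7571, 6.6429
Σ(xᵢ − x̄)² = 577.7371 ⇒ m₂ = 577.7371/7 = 82.53388
Σ(xᵢ − x̄)³ = -9598.7480 ⇒ m₃ = -9598.7480/7 = -1371.24971
m₂^(3/2) = 82.53388^(1.5) = 749.80507
g_1 = m₃ / m₂^(3/2) = -1371.24971 / 749.80507 ≈ -1.829

-1.829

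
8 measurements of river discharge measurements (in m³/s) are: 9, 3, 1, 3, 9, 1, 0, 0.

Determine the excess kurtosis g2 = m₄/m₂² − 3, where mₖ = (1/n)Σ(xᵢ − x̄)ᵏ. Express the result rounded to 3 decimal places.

x̄ = 3.2500
Σ(xᵢ − x̄)² = 97.5000 ⇒ m₂ = 12.18750
Σ(xᵢ − x̄)⁴ = 2460.6563 ⇒ m₄ = 307.58203
m₂² = 148.53516
g2 = m₄/m₂² − 3 = 2.07077 − 3 ≈ -0.929

-0.929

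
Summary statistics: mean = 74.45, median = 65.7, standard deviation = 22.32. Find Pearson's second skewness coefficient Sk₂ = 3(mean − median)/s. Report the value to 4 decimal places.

Sk₂ = 3(74.45 − 65.7) / 22.32 = 3 × 8.7500 / 22.32
    = 26.2500 / 22.32 ≈ 1.1761

1.1761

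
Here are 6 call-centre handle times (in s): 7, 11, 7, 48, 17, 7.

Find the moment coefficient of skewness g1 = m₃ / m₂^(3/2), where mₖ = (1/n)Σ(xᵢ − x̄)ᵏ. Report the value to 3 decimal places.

x̄ = (7 + 11 + 7 + 48 + 17 + 7) / 6 = 16.1667
deviations (xᵢ − x̄): -9.1667, -5.1667, -9.1667, 31.8333, 0.8333, -9.1667
Σ(xᵢ − x̄)² = 1292.8333 ⇒ m₂ = 1292.8333/6 = 215.47222
Σ(xᵢ − x̄)³ = 29810.5556 ⇒ m₃ = 29810.5556/6 = 4968.42593
m₂^(3/2) = 215.47222^(1.5) = 3162.91074
g1 = m₃ / m₂^(3/2) = 4968.42593 / 3162.91074 ≈ 1.571

1.571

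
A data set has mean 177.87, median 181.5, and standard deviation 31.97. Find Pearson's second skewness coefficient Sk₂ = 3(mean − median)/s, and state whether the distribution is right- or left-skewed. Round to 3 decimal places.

-0.341, left-skewed

Sk₂ = 3(177.87 − 181.5) / 31.97 = 3 × -3.6300 / 31.97
    = -10.8900 / 31.97 ≈ -0.341
Sk₂ < 0 ⇒ mean < median ⇒ left-skewed (negative skew).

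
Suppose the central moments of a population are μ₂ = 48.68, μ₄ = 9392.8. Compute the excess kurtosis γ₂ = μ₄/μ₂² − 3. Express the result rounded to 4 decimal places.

0.9636

μ₂² = 48.68² = 2369.74240
μ₄/μ₂² = 9392.8 / 2369.74240 = 3.96364
γ₂ = 3.96364 − 3 ≈ 0.9636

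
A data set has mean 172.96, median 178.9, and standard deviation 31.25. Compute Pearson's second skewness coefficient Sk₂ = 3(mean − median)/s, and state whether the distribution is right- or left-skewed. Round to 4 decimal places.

-0.5702, left-skewed

Sk₂ = 3(172.96 − 178.9) / 31.25 = 3 × -5.9400 / 31.25
    = -17.8200 / 31.25 ≈ -0.5702
Sk₂ < 0 ⇒ mean < median ⇒ left-skewed (negative skew).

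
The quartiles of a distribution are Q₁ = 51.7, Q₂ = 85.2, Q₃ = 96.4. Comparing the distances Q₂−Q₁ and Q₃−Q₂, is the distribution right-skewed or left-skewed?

Q₂ − Q₁ = 33.5;  Q₃ − Q₂ = 11.2
Q₂ − Q₁ > Q₃ − Q₂ ⇒ the lower half is more spread out ⇒ left-skewed.

left-skewed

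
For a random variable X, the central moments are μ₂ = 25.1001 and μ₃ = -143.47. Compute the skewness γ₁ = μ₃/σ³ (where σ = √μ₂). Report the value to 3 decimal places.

σ = √μ₂ = √25.1001 = 5.01000
σ³ = μ₂^(3/2) = 125.75150
γ₁ = μ₃/σ³ = -143.47 / 125.75150 ≈ -1.141

-1.141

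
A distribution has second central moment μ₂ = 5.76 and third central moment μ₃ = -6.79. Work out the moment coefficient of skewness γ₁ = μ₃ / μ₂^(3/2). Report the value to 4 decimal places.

-0.4912

σ = √μ₂ = √5.76 = 2.40000
σ³ = μ₂^(3/2) = 13.82400
γ₁ = μ₃/σ³ = -6.79 / 13.82400 ≈ -0.4912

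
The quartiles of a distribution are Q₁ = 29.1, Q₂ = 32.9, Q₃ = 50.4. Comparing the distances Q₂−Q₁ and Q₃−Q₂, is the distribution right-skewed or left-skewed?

Q₂ − Q₁ = 3.8;  Q₃ − Q₂ = 17.5
Q₃ − Q₂ > Q₂ − Q₁ ⇒ the upper half is more spread out ⇒ right-skewed.

right-skewed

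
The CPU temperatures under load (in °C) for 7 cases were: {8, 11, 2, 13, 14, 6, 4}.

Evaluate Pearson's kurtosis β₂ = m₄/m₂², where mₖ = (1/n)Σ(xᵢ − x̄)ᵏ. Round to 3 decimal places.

1.575

x̄ = 8.2857
Σ(xᵢ − x̄)² = 125.4286 ⇒ m₂ = 17.91837
Σ(xᵢ − x̄)⁴ = 3540.1458 ⇒ m₄ = 505.73511
m₂² = 321.06789
β₂ = m₄/m₂² = 505.73511 / 321.06789 ≈ 1.575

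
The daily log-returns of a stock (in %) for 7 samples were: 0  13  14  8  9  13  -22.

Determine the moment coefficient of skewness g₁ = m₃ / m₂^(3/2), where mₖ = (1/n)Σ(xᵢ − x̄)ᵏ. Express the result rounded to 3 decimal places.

-1.530

x̄ = (0 + 13 + 14 + 8 + 9 + 13 - 22) / 7 = 5.0000
deviations (xᵢ − x̄): -5.0000, 8.0000, 9.0000, 3.0000, 4.0000, 8.0000, -27.0000
Σ(xᵢ − x̄)² = 988.0000 ⇒ m₂ = 988.0000/7 = 141.14286
Σ(xᵢ − x̄)³ = -17964.0000 ⇒ m₃ = -17964.0000/7 = -2566.28571
m₂^(3/2) = 141.14286^(1.5) = 1676.82738
g₁ = m₃ / m₂^(3/2) = -2566.28571 / 1676.82738 ≈ -1.530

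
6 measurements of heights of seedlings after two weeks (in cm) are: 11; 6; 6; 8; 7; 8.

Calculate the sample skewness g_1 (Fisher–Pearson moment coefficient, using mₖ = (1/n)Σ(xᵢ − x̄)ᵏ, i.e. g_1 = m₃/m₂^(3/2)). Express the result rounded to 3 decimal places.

0.935

x̄ = (11 + 6 + 6 + 8 + 7 + 8) / 6 = 7.6667
deviations (xᵢ − x̄): 3.3333, -1.6667, -1.6667, 0.3333, -0.6667, 0.3333
Σ(xᵢ − x̄)² = 17.3333 ⇒ m₂ = 17.3333/6 = 2.88889
Σ(xᵢ − x̄)³ = 27.5556 ⇒ m₃ = 27.5556/6 = 4.59259
m₂^(3/2) = 2.88889^(1.5) = 4.91017
g_1 = m₃ / m₂^(3/2) = 4.59259 / 4.91017 ≈ 0.935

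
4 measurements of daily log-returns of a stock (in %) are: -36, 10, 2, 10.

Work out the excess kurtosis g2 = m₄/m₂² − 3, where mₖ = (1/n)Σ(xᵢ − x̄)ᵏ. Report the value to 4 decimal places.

x̄ = -3.5000
Σ(xᵢ − x̄)² = 1451.0000 ⇒ m₂ = 362.75000
Σ(xᵢ − x̄)⁴ = 1183009.2500 ⇒ m₄ = 295752.31250
m₂² = 131587.56250
g2 = m₄/m₂² − 3 = 2.24757 − 3 ≈ -0.7524

-0.7524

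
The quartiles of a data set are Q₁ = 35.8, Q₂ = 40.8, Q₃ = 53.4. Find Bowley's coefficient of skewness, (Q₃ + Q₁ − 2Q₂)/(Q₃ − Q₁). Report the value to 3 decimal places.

0.432

numerator: Q₃ + Q₁ − 2Q₂ = 53.4 + 35.8 − 2×40.8 = 7.6000
denominator: Q₃ − Q₁ = 53.4 − 35.8 = 17.6000
Bowley skewness = 7.6000 / 17.6000 ≈ 0.432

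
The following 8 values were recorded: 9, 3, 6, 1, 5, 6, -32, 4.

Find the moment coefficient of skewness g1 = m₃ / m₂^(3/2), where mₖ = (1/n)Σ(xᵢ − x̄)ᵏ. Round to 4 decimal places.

-2.1250

x̄ = (9 + 3 + 6 + 1 + 5 + 6 - 32 + 4) / 8 = 0.2500
deviations (xᵢ − x̄): 8.7500, 2.7500, 5.7500, 0.7500, 4.7500, 5.7500, -32.2500, 3.7500
Σ(xᵢ − x̄)² = 1227.5000 ⇒ m₂ = 1227.5000/8 = 153.43750
Σ(xᵢ − x̄)³ = -32310.7500 ⇒ m₃ = -32310.7500/8 = -4038.84375
m₂^(3/2) = 153.43750^(1.5) = 1900.62865
g1 = m₃ / m₂^(3/2) = -4038.84375 / 1900.62865 ≈ -2.1250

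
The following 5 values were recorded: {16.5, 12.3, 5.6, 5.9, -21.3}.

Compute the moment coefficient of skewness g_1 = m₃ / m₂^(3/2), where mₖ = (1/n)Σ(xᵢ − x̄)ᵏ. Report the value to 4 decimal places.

x̄ = (16.5 + 12.3 + 5.6 + 5.9 - 21.3) / 5 = 3.8000
deviations (xᵢ − x̄): 12.7000, 8.5000, 1.8000, 2.1000, -25.1000
Σ(xᵢ − x̄)² = 871.2000 ⇒ m₂ = 871.2000/5 = 174.24000
Σ(xᵢ − x̄)³ = -13135.6500 ⇒ m₃ = -13135.6500/5 = -2627.13000
m₂^(3/2) = 174.24000^(1.5) = 2299.96800
g_1 = m₃ / m₂^(3/2) = -2627.13000 / 2299.96800 ≈ -1.1422

-1.1422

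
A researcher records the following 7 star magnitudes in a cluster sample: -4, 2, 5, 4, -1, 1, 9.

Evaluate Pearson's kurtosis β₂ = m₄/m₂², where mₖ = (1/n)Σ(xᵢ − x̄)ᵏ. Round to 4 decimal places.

2.2901

x̄ = 2.2857
Σ(xᵢ − x̄)² = 107.4286 ⇒ m₂ = 15.34694
Σ(xᵢ − x̄)⁴ = 3775.6152 ⇒ m₄ = 539.37359
m₂² = 235.52853
β₂ = m₄/m₂² = 539.37359 / 235.52853 ≈ 2.2901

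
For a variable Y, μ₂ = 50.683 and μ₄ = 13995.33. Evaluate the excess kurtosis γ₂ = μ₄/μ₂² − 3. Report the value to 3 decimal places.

2.448

μ₂² = 50.683² = 2568.76649
μ₄/μ₂² = 13995.33 / 2568.76649 = 5.44827
γ₂ = 5.44827 − 3 ≈ 2.448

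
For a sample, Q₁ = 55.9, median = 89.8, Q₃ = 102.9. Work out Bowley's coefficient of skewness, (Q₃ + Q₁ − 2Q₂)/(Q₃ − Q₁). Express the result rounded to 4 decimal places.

-0.4426

numerator: Q₃ + Q₁ − 2Q₂ = 102.9 + 55.9 − 2×89.8 = -20.8000
denominator: Q₃ − Q₁ = 102.9 − 55.9 = 47.0000
Bowley skewness = -20.8000 / 47.0000 ≈ -0.4426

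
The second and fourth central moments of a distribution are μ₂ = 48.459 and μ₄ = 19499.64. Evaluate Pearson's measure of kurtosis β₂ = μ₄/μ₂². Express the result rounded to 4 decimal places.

μ₂² = 48.459² = 2348.27468
μ₄/μ₂² = 19499.64 / 2348.27468 = 8.30382
β₂ ≈ 8.3038

8.3038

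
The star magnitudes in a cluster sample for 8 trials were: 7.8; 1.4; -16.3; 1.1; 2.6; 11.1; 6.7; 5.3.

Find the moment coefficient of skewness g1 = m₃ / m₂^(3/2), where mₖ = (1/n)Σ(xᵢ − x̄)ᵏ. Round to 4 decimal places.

x̄ = (7.8 + 1.4 - 16.3 + 1.1 + 2.6 + 11.1 + 6.7 + 5.3) / 8 = 2.4625
deviations (xᵢ − x̄): 5.3375, -1.0625, -18.7625, -1.3625, 0.1375, 8.6375, 4.2375, 2.8375
Σ(xᵢ − x̄)² = 484.1388 ⇒ m₂ = 484.1388/8 = 60.51734
Σ(xᵢ − x̄)³ = -5713.3070 ⇒ m₃ = -5713.3070/8 = -714.16337
m₂^(3/2) = 60.51734^(1.5) = 470.78193
g1 = m₃ / m₂^(3/2) = -714.16337 / 470.78193 ≈ -1.5170

-1.5170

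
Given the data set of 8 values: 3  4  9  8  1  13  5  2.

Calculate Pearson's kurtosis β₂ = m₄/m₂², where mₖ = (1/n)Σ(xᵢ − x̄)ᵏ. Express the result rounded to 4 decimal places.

x̄ = 5.6250
Σ(xᵢ − x̄)² = 115.8750 ⇒ m₂ = 14.48438
Σ(xᵢ − x̄)⁴ = 3804.7441 ⇒ m₄ = 475.59302
m₂² = 209.79712
β₂ = m₄/m₂² = 475.59302 / 209.79712 ≈ 2.2669

2.2669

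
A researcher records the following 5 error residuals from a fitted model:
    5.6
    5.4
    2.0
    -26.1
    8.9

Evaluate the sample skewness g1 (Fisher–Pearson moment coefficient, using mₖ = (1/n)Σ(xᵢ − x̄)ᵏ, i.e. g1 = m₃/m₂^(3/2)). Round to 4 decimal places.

-1.3925

x̄ = (5.6 + 5.4 + 2.0 - 26.1 + 8.9) / 5 = -0.8400
deviations (xᵢ − x̄): 6.4400, 6.2400, 2.8400, -25.2600, 9.7400
Σ(xᵢ − x̄)² = 821.4120 ⇒ m₂ = 821.4120/5 = 164.28240
Σ(xᵢ − x̄)³ = -14660.6102 ⇒ m₃ = -14660.6102/5 = -2932.12205
m₂^(3/2) = 164.28240^(1.5) = 2105.65181
g1 = m₃ / m₂^(3/2) = -2932.12205 / 2105.65181 ≈ -1.3925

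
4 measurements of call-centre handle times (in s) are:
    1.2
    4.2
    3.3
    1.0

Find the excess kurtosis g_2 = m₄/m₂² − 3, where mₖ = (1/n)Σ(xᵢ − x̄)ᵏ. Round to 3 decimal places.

-1.782

x̄ = 2.4250
Σ(xᵢ − x̄)² = 7.4475 ⇒ m₂ = 1.86188
Σ(xᵢ − x̄)⁴ = 16.8879 ⇒ m₄ = 4.22198
m₂² = 3.46658
g_2 = m₄/m₂² − 3 = 1.21791 − 3 ≈ -1.782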